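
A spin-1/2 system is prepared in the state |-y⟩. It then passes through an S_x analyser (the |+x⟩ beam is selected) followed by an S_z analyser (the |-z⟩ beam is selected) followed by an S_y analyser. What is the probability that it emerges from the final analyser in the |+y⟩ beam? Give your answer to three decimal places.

First analyser (S_x): from |-y⟩, P(|+x⟩) = 1/2.
After stage 1 the state is |+x⟩; P(|-z⟩) = |⟨-z|+x⟩|² = 1/2.
After stage 2 the state is |-z⟩; P(|+y⟩) = |⟨+y|-z⟩|² = 1/2.
Joint probability = 1/2 × 1/2 × 1/2 = 0.125.

0.125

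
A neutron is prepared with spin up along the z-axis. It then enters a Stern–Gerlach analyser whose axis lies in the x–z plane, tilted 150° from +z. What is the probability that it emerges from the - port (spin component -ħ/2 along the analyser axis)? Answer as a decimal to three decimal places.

0.933

For spin-½, the probability of finding spin-up along an axis at angle θ to the initial spin direction is cos²(θ/2); spin-down is sin²(θ/2).
θ = 150°, so P = sin²(75°) ≈ 0.933.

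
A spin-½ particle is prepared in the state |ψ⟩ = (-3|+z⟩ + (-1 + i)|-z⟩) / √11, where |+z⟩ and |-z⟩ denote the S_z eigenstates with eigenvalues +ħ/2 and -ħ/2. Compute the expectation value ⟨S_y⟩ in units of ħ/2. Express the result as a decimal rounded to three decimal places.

⟨σ_y⟩ = 2 Im(a* b)/(|a|²+|b|²) with a = -3, b = (-1 + i).
a* b = (3 - 3i), so ⟨σ_y⟩ = -6/11.
⟨S_y⟩ = (ħ/2)·⟨σ_y⟩.

-0.545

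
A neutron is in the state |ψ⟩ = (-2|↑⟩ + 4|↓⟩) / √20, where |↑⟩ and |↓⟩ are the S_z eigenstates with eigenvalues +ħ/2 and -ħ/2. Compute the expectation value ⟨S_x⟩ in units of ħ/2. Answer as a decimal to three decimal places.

⟨σ_x⟩ = 2 Re(a* b)/(|a|²+|b|²) with a = -2, b = 4.
a* b = -8, so ⟨σ_x⟩ = -16/20.
⟨S_x⟩ = (ħ/2)·⟨σ_x⟩.

-0.800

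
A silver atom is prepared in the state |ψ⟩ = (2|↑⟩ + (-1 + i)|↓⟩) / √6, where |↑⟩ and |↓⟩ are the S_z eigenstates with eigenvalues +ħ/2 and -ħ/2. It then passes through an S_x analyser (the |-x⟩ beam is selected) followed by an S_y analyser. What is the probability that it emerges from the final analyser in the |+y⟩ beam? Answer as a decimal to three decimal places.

First analyser (S_x): P(|-x⟩) = |⟨-x|ψ⟩|² = 10/12.
After stage 1 the state is |-x⟩; P(|+y⟩) = |⟨+y|-x⟩|² = 1/2.
Joint probability = 10/12 × 1/2 = 0.417.

0.417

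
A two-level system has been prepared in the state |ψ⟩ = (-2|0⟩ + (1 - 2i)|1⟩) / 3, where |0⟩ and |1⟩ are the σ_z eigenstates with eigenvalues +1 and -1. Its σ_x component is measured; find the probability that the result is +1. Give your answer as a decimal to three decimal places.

0.278

|+x⟩ = (|0⟩ + |1⟩)/√2, so ⟨+x|ψ⟩ = (-1 - 2i) / (√2·3).
P = |-1 - 2i|² / 18 = 5/18.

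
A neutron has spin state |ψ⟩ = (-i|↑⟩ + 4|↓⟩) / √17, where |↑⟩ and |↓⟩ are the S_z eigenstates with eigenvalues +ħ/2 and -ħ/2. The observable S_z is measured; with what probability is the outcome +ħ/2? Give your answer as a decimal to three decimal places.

0.059

The +ħ/2 outcome corresponds to |↑⟩. Its amplitude in |ψ⟩ is -i/√17.
P = |-i|² / 17 = 1/17.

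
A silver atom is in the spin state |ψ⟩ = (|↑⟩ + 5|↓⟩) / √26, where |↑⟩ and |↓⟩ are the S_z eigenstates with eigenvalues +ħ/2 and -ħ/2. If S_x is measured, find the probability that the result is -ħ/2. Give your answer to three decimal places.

0.308

|-x⟩ = (|↑⟩ - |↓⟩)/√2, so ⟨-x|ψ⟩ = (-4) / (√2·√26).
P = |-4|² / 52 = 16/52.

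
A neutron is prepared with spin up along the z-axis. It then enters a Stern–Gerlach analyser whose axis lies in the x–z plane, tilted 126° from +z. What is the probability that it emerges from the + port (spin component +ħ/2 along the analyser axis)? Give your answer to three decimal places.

For spin-½, the probability of finding spin-up along an axis at angle θ to the initial spin direction is cos²(θ/2); spin-down is sin²(θ/2).
θ = 126°, so P = cos²(63°) ≈ 0.206.

0.206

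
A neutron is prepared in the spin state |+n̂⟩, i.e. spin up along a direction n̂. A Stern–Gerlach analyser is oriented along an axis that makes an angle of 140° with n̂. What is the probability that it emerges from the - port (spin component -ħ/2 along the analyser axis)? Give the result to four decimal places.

For spin-½, the probability of finding spin-up along an axis at angle θ to the initial spin direction is cos²(θ/2); spin-down is sin²(θ/2).
θ = 140°, so P = sin²(70°) ≈ 0.8830.

0.8830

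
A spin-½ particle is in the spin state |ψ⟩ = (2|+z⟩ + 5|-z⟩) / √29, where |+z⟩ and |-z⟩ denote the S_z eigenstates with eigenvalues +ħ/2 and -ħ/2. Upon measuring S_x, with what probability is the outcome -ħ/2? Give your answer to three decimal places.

0.155

|-x⟩ = (|+z⟩ - |-z⟩)/√2, so ⟨-x|ψ⟩ = (-3) / (√2·√29).
P = |-3|² / 58 = 9/58.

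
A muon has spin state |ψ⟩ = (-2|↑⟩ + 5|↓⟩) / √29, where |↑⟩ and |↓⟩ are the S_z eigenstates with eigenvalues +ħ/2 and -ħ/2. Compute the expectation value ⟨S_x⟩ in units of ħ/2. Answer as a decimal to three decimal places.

-0.690

⟨σ_x⟩ = 2 Re(a* b)/(|a|²+|b|²) with a = -2, b = 5.
a* b = -10, so ⟨σ_x⟩ = -20/29.
⟨S_x⟩ = (ħ/2)·⟨σ_x⟩.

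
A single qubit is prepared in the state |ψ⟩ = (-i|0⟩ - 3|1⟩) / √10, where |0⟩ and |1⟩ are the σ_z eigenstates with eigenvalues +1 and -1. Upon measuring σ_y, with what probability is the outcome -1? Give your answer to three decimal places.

|-y⟩ = (|0⟩ - i|1⟩)/√2, so ⟨-y|ψ⟩ = (-4i) / (√2·√10).
P = |-4i|² / 20 = 16/20.

0.800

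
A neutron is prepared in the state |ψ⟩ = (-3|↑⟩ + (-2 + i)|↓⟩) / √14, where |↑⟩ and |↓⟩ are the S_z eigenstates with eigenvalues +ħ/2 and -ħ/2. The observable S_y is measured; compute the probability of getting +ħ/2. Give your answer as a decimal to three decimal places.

0.286

|+y⟩ = (|↑⟩ + i|↓⟩)/√2, so ⟨+y|ψ⟩ = (-2 + 2i) / (√2·√14).
P = |-2 + 2i|² / 28 = 8/28.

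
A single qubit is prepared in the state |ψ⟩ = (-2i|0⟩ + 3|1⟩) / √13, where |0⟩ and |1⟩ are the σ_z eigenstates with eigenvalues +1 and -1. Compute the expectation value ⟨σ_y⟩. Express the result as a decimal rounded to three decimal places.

0.923

⟨σ_y⟩ = 2 Im(a* b)/(|a|²+|b|²) with a = -2i, b = 3.
a* b = 6i, so ⟨σ_y⟩ = 12/13.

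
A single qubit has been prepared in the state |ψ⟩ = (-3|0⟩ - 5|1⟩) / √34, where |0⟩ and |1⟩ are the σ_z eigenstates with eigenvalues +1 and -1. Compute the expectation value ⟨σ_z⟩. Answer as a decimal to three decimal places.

⟨σ_z⟩ = |a|² - |b|² divided by |a|²+|b|², with a, b the |0⟩, |1⟩ amplitudes.
= (9 - 25)/34 = -16/34.

-0.471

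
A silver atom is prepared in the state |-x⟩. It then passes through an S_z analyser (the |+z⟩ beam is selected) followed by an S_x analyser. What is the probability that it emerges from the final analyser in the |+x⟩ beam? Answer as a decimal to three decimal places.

First analyser (S_z): from |-x⟩, P(|+z⟩) = 1/2.
After stage 1 the state is |+z⟩; P(|+x⟩) = |⟨+x|+z⟩|² = 1/2.
Joint probability = 1/2 × 1/2 = 0.250.

0.250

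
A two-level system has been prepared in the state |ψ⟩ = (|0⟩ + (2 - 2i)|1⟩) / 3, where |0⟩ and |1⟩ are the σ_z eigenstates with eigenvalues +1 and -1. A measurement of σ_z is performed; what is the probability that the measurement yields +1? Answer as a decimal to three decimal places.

0.111

The +1 outcome corresponds to |0⟩. Its amplitude in |ψ⟩ is 1/3.
P = |1|² / 9 = 1/9.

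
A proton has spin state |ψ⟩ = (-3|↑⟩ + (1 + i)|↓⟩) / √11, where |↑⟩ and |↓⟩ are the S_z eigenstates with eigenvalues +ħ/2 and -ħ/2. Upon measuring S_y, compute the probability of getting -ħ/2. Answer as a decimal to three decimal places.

|-y⟩ = (|↑⟩ - i|↓⟩)/√2, so ⟨-y|ψ⟩ = (-4 + i) / (√2·√11).
P = |-4 + i|² / 22 = 17/22.

0.773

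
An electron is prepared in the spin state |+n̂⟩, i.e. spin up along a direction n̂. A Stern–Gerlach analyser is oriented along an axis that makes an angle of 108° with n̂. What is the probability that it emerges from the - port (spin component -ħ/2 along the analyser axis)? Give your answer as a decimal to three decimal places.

For spin-½, the probability of finding spin-up along an axis at angle θ to the initial spin direction is cos²(θ/2); spin-down is sin²(θ/2).
θ = 108°, so P = sin²(54°) ≈ 0.655.

0.655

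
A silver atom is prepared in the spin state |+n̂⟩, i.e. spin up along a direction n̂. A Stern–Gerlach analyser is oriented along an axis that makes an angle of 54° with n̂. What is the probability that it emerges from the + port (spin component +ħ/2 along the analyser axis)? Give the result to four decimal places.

For spin-½, the probability of finding spin-up along an axis at angle θ to the initial spin direction is cos²(θ/2); spin-down is sin²(θ/2).
θ = 54°, so P = cos²(27°) ≈ 0.7939.

0.7939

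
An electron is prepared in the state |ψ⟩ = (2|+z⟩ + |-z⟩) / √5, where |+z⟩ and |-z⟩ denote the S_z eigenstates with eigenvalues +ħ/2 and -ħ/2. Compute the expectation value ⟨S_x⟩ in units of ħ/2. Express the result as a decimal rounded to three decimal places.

0.800

⟨σ_x⟩ = 2 Re(a* b)/(|a|²+|b|²) with a = 2, b = 1.
a* b = 2, so ⟨σ_x⟩ = 4/5.
⟨S_x⟩ = (ħ/2)·⟨σ_x⟩.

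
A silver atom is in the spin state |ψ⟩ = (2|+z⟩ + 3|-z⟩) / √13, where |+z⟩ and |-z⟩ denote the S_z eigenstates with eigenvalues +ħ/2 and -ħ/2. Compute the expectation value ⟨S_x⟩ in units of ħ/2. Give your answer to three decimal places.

0.923

⟨σ_x⟩ = 2 Re(a* b)/(|a|²+|b|²) with a = 2, b = 3.
a* b = 6, so ⟨σ_x⟩ = 12/13.
⟨S_x⟩ = (ħ/2)·⟨σ_x⟩.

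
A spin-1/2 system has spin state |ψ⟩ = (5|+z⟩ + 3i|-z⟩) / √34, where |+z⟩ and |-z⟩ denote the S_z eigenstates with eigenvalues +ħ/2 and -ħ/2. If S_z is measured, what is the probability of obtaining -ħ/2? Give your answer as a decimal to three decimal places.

The -ħ/2 outcome corresponds to |-z⟩. Its amplitude in |ψ⟩ is 3i/√34.
P = |3i|² / 34 = 9/34.

0.265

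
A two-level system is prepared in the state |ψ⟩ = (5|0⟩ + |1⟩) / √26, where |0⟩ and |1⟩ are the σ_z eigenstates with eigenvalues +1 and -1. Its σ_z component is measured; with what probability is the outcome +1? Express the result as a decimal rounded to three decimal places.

The +1 outcome corresponds to |0⟩. Its amplitude in |ψ⟩ is 5/√26.
P = |5|² / 26 = 25/26.

0.962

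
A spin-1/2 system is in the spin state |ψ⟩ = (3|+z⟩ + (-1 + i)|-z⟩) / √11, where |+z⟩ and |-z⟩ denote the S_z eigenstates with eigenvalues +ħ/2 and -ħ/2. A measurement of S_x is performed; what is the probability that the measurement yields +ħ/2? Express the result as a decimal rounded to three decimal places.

0.227

|+x⟩ = (|+z⟩ + |-z⟩)/√2, so ⟨+x|ψ⟩ = (2 + i) / (√2·√11).
P = |2 + i|² / 22 = 5/22.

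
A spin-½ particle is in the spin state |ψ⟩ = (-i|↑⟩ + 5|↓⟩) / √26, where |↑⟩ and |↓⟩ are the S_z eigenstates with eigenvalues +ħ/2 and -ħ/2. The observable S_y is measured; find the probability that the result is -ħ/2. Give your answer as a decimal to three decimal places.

|-y⟩ = (|↑⟩ - i|↓⟩)/√2, so ⟨-y|ψ⟩ = (4i) / (√2·√26).
P = |4i|² / 52 = 16/52.

0.308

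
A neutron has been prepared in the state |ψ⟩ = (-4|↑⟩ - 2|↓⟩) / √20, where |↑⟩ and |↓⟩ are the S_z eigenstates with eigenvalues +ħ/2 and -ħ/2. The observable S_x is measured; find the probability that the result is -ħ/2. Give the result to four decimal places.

|-x⟩ = (|↑⟩ - |↓⟩)/√2, so ⟨-x|ψ⟩ = (-2) / (√2·√20).
P = |-2|² / 40 = 4/40.

0.1000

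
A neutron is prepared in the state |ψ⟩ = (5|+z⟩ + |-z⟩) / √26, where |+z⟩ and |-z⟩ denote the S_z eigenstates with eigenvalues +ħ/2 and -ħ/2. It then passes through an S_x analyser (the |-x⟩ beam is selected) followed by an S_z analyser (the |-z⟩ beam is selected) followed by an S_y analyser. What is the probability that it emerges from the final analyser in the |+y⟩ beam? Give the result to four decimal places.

First analyser (S_x): P(|-x⟩) = |⟨-x|ψ⟩|² = 16/52.
After stage 1 the state is |-x⟩; P(|-z⟩) = |⟨-z|-x⟩|² = 1/2.
After stage 2 the state is |-z⟩; P(|+y⟩) = |⟨+y|-z⟩|² = 1/2.
Joint probability = 16/52 × 1/2 × 1/2 = 0.0769.

0.0769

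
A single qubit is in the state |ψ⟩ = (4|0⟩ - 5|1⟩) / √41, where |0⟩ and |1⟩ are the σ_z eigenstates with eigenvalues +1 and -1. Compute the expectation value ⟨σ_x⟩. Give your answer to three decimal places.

⟨σ_x⟩ = 2 Re(a* b)/(|a|²+|b|²) with a = 4, b = -5.
a* b = -20, so ⟨σ_x⟩ = -40/41.

-0.976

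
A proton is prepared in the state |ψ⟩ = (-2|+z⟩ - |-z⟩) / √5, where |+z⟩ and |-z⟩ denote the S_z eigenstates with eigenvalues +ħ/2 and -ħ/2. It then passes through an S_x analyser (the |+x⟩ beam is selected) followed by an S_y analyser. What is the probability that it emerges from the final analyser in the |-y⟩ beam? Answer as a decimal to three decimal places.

First analyser (S_x): P(|+x⟩) = |⟨+x|ψ⟩|² = 9/10.
After stage 1 the state is |+x⟩; P(|-y⟩) = |⟨-y|+x⟩|² = 1/2.
Joint probability = 9/10 × 1/2 = 0.450.

0.450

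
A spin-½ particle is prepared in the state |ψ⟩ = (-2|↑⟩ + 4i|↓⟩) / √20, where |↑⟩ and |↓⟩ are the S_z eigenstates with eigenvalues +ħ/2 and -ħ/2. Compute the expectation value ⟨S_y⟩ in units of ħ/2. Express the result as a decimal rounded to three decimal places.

-0.800

⟨σ_y⟩ = 2 Im(a* b)/(|a|²+|b|²) with a = -2, b = 4i.
a* b = -8i, so ⟨σ_y⟩ = -16/20.
⟨S_y⟩ = (ħ/2)·⟨σ_y⟩.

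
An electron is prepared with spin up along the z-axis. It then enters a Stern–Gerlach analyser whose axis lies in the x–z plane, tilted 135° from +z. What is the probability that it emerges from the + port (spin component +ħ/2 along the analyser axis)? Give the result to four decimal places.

For spin-½, the probability of finding spin-up along an axis at angle θ to the initial spin direction is cos²(θ/2); spin-down is sin²(θ/2).
θ = 135°, so P = cos²(67.5°) ≈ 0.1464.

0.1464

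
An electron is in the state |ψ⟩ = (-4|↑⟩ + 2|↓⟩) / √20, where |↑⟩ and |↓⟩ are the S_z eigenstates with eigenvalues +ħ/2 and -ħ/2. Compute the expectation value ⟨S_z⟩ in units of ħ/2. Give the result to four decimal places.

⟨σ_z⟩ = |a|² - |b|² divided by |a|²+|b|², with a, b the |↑⟩, |↓⟩ amplitudes.
= (16 - 4)/20 = 12/20.
⟨S_z⟩ = (ħ/2)·⟨σ_z⟩.

0.6000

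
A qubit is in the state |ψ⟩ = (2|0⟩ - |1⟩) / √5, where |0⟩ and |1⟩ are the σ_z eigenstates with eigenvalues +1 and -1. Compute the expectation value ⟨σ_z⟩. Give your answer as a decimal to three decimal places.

0.600

⟨σ_z⟩ = |a|² - |b|² divided by |a|²+|b|², with a, b the |0⟩, |1⟩ amplitudes.
= (4 - 1)/5 = 3/5.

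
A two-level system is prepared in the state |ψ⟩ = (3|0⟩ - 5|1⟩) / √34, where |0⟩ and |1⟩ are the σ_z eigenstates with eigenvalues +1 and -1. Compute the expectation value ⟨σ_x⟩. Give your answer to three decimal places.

-0.882

⟨σ_x⟩ = 2 Re(a* b)/(|a|²+|b|²) with a = 3, b = -5.
a* b = -15, so ⟨σ_x⟩ = -30/34.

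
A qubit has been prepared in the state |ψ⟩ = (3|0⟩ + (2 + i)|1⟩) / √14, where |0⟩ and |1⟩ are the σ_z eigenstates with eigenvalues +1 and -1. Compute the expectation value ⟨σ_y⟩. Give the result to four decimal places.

⟨σ_y⟩ = 2 Im(a* b)/(|a|²+|b|²) with a = 3, b = (2 + i).
a* b = (6 + 3i), so ⟨σ_y⟩ = 6/14.

0.4286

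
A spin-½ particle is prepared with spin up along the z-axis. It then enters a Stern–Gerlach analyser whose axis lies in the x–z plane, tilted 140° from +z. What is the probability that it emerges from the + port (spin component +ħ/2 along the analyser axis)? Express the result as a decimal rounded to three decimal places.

0.117

For spin-½, the probability of finding spin-up along an axis at angle θ to the initial spin direction is cos²(θ/2); spin-down is sin²(θ/2).
θ = 140°, so P = cos²(70°) ≈ 0.117.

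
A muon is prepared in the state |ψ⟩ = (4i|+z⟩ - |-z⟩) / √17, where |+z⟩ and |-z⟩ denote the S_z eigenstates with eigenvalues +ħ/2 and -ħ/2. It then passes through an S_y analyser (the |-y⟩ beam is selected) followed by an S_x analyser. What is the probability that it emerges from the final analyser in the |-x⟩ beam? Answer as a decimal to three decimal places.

First analyser (S_y): P(|-y⟩) = |⟨-y|ψ⟩|² = 9/34.
After stage 1 the state is |-y⟩; P(|-x⟩) = |⟨-x|-y⟩|² = 1/2.
Joint probability = 9/34 × 1/2 = 0.132.

0.132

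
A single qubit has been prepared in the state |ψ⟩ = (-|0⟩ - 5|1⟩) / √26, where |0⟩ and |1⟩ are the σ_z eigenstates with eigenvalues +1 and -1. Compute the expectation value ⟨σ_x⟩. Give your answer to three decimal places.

⟨σ_x⟩ = 2 Re(a* b)/(|a|²+|b|²) with a = -1, b = -5.
a* b = 5, so ⟨σ_x⟩ = 10/26.

0.385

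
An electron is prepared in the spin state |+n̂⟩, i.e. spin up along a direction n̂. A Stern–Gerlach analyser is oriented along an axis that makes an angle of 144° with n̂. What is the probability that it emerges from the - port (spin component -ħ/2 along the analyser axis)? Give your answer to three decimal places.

0.905

For spin-½, the probability of finding spin-up along an axis at angle θ to the initial spin direction is cos²(θ/2); spin-down is sin²(θ/2).
θ = 144°, so P = sin²(72°) ≈ 0.905.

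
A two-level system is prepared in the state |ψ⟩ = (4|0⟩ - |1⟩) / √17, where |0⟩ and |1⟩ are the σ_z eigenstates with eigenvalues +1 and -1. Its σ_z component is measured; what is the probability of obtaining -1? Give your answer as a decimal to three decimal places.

0.059

The -1 outcome corresponds to |1⟩. Its amplitude in |ψ⟩ is -1/√17.
P = |-1|² / 17 = 1/17.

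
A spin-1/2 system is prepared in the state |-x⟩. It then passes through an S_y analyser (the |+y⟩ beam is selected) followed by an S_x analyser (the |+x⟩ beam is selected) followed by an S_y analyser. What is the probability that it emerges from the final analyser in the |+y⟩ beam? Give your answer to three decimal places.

First analyser (S_y): from |-x⟩, P(|+y⟩) = 1/2.
After stage 1 the state is |+y⟩; P(|+x⟩) = |⟨+x|+y⟩|² = 1/2.
After stage 2 the state is |+x⟩; P(|+y⟩) = |⟨+y|+x⟩|² = 1/2.
Joint probability = 1/2 × 1/2 × 1/2 = 0.125.

0.125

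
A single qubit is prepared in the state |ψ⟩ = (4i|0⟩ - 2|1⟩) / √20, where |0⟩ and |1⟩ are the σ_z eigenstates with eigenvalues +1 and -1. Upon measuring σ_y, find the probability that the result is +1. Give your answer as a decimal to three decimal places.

|+y⟩ = (|0⟩ + i|1⟩)/√2, so ⟨+y|ψ⟩ = (6i) / (√2·√20).
P = |6i|² / 40 = 36/40.

0.900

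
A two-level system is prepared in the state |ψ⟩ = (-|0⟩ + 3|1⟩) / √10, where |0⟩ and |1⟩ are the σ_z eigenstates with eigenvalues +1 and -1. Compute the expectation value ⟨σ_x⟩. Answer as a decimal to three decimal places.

-0.600

⟨σ_x⟩ = 2 Re(a* b)/(|a|²+|b|²) with a = -1, b = 3.
a* b = -3, so ⟨σ_x⟩ = -6/10.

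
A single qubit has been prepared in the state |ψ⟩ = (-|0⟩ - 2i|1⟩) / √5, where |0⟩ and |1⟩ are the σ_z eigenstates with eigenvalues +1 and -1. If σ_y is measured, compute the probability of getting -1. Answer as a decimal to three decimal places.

0.100

|-y⟩ = (|0⟩ - i|1⟩)/√2, so ⟨-y|ψ⟩ = (1) / (√2·√5).
P = |1|² / 10 = 1/10.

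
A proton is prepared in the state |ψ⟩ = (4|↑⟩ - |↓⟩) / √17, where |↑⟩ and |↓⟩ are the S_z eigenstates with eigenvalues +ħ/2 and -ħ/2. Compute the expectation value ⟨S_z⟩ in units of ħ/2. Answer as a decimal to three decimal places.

0.882

⟨σ_z⟩ = |a|² - |b|² divided by |a|²+|b|², with a, b the |↑⟩, |↓⟩ amplitudes.
= (16 - 1)/17 = 15/17.
⟨S_z⟩ = (ħ/2)·⟨σ_z⟩.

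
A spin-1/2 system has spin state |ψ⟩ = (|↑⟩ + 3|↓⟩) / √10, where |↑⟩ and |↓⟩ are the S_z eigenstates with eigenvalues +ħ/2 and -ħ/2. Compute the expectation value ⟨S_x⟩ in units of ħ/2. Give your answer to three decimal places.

0.600

⟨σ_x⟩ = 2 Re(a* b)/(|a|²+|b|²) with a = 1, b = 3.
a* b = 3, so ⟨σ_x⟩ = 6/10.
⟨S_x⟩ = (ħ/2)·⟨σ_x⟩.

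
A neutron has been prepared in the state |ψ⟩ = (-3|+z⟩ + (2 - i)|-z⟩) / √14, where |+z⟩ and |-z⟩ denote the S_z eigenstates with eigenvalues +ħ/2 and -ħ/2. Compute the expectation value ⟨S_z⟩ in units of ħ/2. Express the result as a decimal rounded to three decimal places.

⟨σ_z⟩ = |a|² - |b|² divided by |a|²+|b|², with a, b the |+z⟩, |-z⟩ amplitudes.
= (9 - 5)/14 = 4/14.
⟨S_z⟩ = (ħ/2)·⟨σ_z⟩.

0.286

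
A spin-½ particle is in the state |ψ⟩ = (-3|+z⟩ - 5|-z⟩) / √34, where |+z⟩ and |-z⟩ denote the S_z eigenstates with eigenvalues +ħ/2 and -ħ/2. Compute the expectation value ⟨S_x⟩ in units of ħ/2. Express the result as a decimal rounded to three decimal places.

0.882

⟨σ_x⟩ = 2 Re(a* b)/(|a|²+|b|²) with a = -3, b = -5.
a* b = 15, so ⟨σ_x⟩ = 30/34.
⟨S_x⟩ = (ħ/2)·⟨σ_x⟩.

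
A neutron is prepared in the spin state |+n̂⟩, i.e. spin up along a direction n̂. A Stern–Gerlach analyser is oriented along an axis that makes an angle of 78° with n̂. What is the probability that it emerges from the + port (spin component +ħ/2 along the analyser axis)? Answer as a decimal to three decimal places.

For spin-½, the probability of finding spin-up along an axis at angle θ to the initial spin direction is cos²(θ/2); spin-down is sin²(θ/2).
θ = 78°, so P = cos²(39°) ≈ 0.604.

0.604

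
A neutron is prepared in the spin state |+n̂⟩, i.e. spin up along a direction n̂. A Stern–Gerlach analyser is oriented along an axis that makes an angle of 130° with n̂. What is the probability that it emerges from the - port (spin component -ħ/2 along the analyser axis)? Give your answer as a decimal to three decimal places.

0.821

For spin-½, the probability of finding spin-up along an axis at angle θ to the initial spin direction is cos²(θ/2); spin-down is sin²(θ/2).
θ = 130°, so P = sin²(65°) ≈ 0.821.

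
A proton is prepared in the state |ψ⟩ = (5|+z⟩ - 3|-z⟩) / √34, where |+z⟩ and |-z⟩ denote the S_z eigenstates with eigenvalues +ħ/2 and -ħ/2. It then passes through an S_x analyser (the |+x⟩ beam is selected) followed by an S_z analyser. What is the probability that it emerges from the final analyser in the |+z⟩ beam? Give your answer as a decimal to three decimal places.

0.029

First analyser (S_x): P(|+x⟩) = |⟨+x|ψ⟩|² = 4/68.
After stage 1 the state is |+x⟩; P(|+z⟩) = |⟨+z|+x⟩|² = 1/2.
Joint probability = 4/68 × 1/2 = 0.029.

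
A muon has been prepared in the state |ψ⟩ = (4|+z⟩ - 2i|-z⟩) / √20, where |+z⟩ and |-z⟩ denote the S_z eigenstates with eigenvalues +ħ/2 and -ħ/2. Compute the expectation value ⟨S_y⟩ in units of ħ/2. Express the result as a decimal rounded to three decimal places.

-0.800

⟨σ_y⟩ = 2 Im(a* b)/(|a|²+|b|²) with a = 4, b = -2i.
a* b = -8i, so ⟨σ_y⟩ = -16/20.
⟨S_y⟩ = (ħ/2)·⟨σ_y⟩.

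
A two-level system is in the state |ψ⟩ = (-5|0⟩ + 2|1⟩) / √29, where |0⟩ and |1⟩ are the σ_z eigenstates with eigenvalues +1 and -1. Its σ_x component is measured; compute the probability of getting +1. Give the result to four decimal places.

|+x⟩ = (|0⟩ + |1⟩)/√2, so ⟨+x|ψ⟩ = (-3) / (√2·√29).
P = |-3|² / 58 = 9/58.

0.1552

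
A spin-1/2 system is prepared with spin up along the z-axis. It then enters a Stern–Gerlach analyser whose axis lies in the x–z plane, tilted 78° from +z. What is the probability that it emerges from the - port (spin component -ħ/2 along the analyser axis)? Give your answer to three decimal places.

0.396

For spin-½, the probability of finding spin-up along an axis at angle θ to the initial spin direction is cos²(θ/2); spin-down is sin²(θ/2).
θ = 78°, so P = sin²(39°) ≈ 0.396.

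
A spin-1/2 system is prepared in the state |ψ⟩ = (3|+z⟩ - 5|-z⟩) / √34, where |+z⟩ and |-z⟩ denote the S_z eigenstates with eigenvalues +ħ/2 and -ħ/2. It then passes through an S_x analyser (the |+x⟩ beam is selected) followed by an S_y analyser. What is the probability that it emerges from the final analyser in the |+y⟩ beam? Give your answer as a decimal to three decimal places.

First analyser (S_x): P(|+x⟩) = |⟨+x|ψ⟩|² = 4/68.
After stage 1 the state is |+x⟩; P(|+y⟩) = |⟨+y|+x⟩|² = 1/2.
Joint probability = 4/68 × 1/2 = 0.029.

0.029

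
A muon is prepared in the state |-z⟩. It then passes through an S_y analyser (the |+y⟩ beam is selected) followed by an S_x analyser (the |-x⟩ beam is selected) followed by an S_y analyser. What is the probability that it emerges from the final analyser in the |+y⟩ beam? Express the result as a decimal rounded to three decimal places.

0.125

First analyser (S_y): from |-z⟩, P(|+y⟩) = 1/2.
After stage 1 the state is |+y⟩; P(|-x⟩) = |⟨-x|+y⟩|² = 1/2.
After stage 2 the state is |-x⟩; P(|+y⟩) = |⟨+y|-x⟩|² = 1/2.
Joint probability = 1/2 × 1/2 × 1/2 = 0.125.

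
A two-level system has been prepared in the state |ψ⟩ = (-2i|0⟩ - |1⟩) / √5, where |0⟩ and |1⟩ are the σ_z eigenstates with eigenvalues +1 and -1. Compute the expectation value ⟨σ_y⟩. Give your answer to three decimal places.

⟨σ_y⟩ = 2 Im(a* b)/(|a|²+|b|²) with a = -2i, b = -1.
a* b = -2i, so ⟨σ_y⟩ = -4/5.

-0.800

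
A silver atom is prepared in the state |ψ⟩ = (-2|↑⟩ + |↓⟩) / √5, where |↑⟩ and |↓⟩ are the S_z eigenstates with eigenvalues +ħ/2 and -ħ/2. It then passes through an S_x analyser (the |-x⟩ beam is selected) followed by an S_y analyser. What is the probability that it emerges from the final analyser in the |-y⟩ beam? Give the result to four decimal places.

First analyser (S_x): P(|-x⟩) = |⟨-x|ψ⟩|² = 9/10.
After stage 1 the state is |-x⟩; P(|-y⟩) = |⟨-y|-x⟩|² = 1/2.
Joint probability = 9/10 × 1/2 = 0.4500.

0.4500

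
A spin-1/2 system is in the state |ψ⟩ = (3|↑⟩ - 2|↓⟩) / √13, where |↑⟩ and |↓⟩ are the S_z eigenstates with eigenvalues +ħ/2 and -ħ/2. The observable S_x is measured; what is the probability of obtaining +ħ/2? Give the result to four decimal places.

0.0385

|+x⟩ = (|↑⟩ + |↓⟩)/√2, so ⟨+x|ψ⟩ = (1) / (√2·√13).
P = |1|² / 26 = 1/26.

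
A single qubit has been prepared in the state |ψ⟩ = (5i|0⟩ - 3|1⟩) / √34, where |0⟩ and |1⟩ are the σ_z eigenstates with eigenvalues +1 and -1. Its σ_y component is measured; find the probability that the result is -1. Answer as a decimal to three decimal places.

|-y⟩ = (|0⟩ - i|1⟩)/√2, so ⟨-y|ψ⟩ = (2i) / (√2·√34).
P = |2i|² / 68 = 4/68.

0.059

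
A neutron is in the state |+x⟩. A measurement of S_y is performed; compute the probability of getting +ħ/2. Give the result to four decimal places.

In the S_z basis, |+x⟩ = (|↑⟩ + |↓⟩)/√2 and |+y⟩ = (|↑⟩ + i|↓⟩)/√2.
|⟨+y|+x⟩|² = 1/2.

0.5000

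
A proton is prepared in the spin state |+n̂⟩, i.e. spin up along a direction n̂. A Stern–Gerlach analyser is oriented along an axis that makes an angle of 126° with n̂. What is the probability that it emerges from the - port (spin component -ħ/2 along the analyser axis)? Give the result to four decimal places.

0.7939

For spin-½, the probability of finding spin-up along an axis at angle θ to the initial spin direction is cos²(θ/2); spin-down is sin²(θ/2).
θ = 126°, so P = sin²(63°) ≈ 0.7939.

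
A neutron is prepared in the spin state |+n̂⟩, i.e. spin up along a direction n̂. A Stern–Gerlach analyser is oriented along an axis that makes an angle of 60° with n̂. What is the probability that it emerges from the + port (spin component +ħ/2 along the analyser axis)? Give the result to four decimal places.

For spin-½, the probability of finding spin-up along an axis at angle θ to the initial spin direction is cos²(θ/2); spin-down is sin²(θ/2).
θ = 60°, so P = cos²(30°) ≈ 0.7500.

0.7500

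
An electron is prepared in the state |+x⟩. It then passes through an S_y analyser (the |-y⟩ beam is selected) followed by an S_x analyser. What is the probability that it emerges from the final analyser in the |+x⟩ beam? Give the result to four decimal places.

0.2500

First analyser (S_y): from |+x⟩, P(|-y⟩) = 1/2.
After stage 1 the state is |-y⟩; P(|+x⟩) = |⟨+x|-y⟩|² = 1/2.
Joint probability = 1/2 × 1/2 = 0.2500.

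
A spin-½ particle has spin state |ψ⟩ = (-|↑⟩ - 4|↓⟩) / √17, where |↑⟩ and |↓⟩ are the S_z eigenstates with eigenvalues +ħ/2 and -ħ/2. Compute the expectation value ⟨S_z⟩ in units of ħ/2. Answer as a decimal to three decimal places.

⟨σ_z⟩ = |a|² - |b|² divided by |a|²+|b|², with a, b the |↑⟩, |↓⟩ amplitudes.
= (1 - 16)/17 = -15/17.
⟨S_z⟩ = (ħ/2)·⟨σ_z⟩.

-0.882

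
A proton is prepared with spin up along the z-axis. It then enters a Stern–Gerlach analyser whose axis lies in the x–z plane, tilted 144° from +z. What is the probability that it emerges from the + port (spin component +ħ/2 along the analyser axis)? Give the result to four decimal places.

For spin-½, the probability of finding spin-up along an axis at angle θ to the initial spin direction is cos²(θ/2); spin-down is sin²(θ/2).
θ = 144°, so P = cos²(72°) ≈ 0.0955.

0.0955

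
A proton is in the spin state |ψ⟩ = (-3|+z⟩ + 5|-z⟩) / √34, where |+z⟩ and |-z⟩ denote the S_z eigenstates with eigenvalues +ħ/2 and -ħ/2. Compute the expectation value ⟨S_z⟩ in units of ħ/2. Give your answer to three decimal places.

⟨σ_z⟩ = |a|² - |b|² divided by |a|²+|b|², with a, b the |+z⟩, |-z⟩ amplitudes.
= (9 - 25)/34 = -16/34.
⟨S_z⟩ = (ħ/2)·⟨σ_z⟩.

-0.471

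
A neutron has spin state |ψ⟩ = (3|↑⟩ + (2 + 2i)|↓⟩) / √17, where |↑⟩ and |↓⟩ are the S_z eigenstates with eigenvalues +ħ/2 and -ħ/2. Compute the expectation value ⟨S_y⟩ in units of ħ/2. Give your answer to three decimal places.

0.706

⟨σ_y⟩ = 2 Im(a* b)/(|a|²+|b|²) with a = 3, b = (2 + 2i).
a* b = (6 + 6i), so ⟨σ_y⟩ = 12/17.
⟨S_y⟩ = (ħ/2)·⟨σ_y⟩.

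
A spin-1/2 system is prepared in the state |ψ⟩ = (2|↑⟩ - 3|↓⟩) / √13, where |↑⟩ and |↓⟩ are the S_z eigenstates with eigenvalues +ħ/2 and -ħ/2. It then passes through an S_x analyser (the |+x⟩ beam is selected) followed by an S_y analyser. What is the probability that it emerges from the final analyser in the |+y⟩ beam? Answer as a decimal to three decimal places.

First analyser (S_x): P(|+x⟩) = |⟨+x|ψ⟩|² = 1/26.
After stage 1 the state is |+x⟩; P(|+y⟩) = |⟨+y|+x⟩|² = 1/2.
Joint probability = 1/26 × 1/2 = 0.019.

0.019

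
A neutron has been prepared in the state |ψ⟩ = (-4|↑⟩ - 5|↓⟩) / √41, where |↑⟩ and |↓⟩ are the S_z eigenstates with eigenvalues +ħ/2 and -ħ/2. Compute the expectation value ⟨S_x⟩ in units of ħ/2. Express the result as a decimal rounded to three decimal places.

0.976

⟨σ_x⟩ = 2 Re(a* b)/(|a|²+|b|²) with a = -4, b = -5.
a* b = 20, so ⟨σ_x⟩ = 40/41.
⟨S_x⟩ = (ħ/2)·⟨σ_x⟩.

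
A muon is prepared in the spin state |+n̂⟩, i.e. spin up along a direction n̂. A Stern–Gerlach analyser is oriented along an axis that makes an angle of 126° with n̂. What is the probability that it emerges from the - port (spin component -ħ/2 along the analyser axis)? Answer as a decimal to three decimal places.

0.794

For spin-½, the probability of finding spin-up along an axis at angle θ to the initial spin direction is cos²(θ/2); spin-down is sin²(θ/2).
θ = 126°, so P = sin²(63°) ≈ 0.794.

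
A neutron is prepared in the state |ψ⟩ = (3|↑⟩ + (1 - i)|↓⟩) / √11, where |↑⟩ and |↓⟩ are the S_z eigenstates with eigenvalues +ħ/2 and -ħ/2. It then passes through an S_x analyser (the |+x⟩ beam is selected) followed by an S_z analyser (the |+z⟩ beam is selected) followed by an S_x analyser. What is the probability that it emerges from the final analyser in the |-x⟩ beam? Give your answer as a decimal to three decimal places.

First analyser (S_x): P(|+x⟩) = |⟨+x|ψ⟩|² = 17/22.
After stage 1 the state is |+x⟩; P(|+z⟩) = |⟨+z|+x⟩|² = 1/2.
After stage 2 the state is |+z⟩; P(|-x⟩) = |⟨-x|+z⟩|² = 1/2.
Joint probability = 17/22 × 1/2 × 1/2 = 0.193.

0.193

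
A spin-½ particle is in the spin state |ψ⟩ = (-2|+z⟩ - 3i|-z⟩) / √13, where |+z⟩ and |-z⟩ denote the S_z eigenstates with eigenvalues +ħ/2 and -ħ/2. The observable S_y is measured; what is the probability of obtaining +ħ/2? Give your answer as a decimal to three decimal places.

0.962

|+y⟩ = (|+z⟩ + i|-z⟩)/√2, so ⟨+y|ψ⟩ = (-5) / (√2·√13).
P = |-5|² / 26 = 25/26.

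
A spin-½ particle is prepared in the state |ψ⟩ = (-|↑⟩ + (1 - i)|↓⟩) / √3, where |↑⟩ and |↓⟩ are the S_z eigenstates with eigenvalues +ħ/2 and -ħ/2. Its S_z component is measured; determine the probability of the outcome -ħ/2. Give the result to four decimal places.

0.6667

The -ħ/2 outcome corresponds to |↓⟩. Its amplitude in |ψ⟩ is (1 - i)/√3.
P = |1 - i|² / 3 = 2/3.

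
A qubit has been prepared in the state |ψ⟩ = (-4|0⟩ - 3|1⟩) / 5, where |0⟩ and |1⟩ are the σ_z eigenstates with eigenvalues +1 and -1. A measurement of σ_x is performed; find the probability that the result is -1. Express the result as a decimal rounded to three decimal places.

|-x⟩ = (|0⟩ - |1⟩)/√2, so ⟨-x|ψ⟩ = (-1) / (√2·5).
P = |-1|² / 50 = 1/50.

0.020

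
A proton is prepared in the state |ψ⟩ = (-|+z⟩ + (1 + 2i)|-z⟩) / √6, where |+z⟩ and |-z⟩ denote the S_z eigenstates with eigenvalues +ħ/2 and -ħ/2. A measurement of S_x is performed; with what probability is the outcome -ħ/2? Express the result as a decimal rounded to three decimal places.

|-x⟩ = (|+z⟩ - |-z⟩)/√2, so ⟨-x|ψ⟩ = (-2 - 2i) / (√2·√6).
P = |-2 - 2i|² / 12 = 8/12.

0.667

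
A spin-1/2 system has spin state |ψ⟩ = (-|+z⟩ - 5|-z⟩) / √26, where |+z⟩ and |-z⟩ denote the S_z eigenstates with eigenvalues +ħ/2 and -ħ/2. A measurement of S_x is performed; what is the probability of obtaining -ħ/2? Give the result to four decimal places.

|-x⟩ = (|+z⟩ - |-z⟩)/√2, so ⟨-x|ψ⟩ = (4) / (√2·√26).
P = |4|² / 52 = 16/52.

0.3077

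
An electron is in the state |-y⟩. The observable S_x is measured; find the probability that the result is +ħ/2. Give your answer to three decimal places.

In the S_z basis, |-y⟩ = (|↑⟩ - i|↓⟩)/√2 and |+x⟩ = (|↑⟩ + |↓⟩)/√2.
|⟨+x|-y⟩|² = 1/2.

0.500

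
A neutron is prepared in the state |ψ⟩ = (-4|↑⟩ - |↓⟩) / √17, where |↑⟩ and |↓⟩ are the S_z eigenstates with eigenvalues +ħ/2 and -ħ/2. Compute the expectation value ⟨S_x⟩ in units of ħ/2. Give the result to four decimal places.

0.4706

⟨σ_x⟩ = 2 Re(a* b)/(|a|²+|b|²) with a = -4, b = -1.
a* b = 4, so ⟨σ_x⟩ = 8/17.
⟨S_x⟩ = (ħ/2)·⟨σ_x⟩.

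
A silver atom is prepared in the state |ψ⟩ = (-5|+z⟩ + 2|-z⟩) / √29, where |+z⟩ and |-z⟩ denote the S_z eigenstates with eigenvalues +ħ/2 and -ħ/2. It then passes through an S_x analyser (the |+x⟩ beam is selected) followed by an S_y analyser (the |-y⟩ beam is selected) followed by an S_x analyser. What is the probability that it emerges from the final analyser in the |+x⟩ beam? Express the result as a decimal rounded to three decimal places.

0.039

First analyser (S_x): P(|+x⟩) = |⟨+x|ψ⟩|² = 9/58.
After stage 1 the state is |+x⟩; P(|-y⟩) = |⟨-y|+x⟩|² = 1/2.
After stage 2 the state is |-y⟩; P(|+x⟩) = |⟨+x|-y⟩|² = 1/2.
Joint probability = 9/58 × 1/2 × 1/2 = 0.039.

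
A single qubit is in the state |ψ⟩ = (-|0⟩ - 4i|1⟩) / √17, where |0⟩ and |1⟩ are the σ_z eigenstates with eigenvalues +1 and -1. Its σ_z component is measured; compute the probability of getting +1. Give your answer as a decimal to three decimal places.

The +1 outcome corresponds to |0⟩. Its amplitude in |ψ⟩ is -1/√17.
P = |-1|² / 17 = 1/17.

0.059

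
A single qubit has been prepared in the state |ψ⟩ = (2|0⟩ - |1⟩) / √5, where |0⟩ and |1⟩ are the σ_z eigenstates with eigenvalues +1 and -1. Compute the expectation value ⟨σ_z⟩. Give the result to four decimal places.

⟨σ_z⟩ = |a|² - |b|² divided by |a|²+|b|², with a, b the |0⟩, |1⟩ amplitudes.
= (4 - 1)/5 = 3/5.

0.6000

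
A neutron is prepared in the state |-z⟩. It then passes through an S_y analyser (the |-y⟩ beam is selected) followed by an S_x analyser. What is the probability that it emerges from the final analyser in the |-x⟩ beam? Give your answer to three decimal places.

0.250

First analyser (S_y): from |-z⟩, P(|-y⟩) = 1/2.
After stage 1 the state is |-y⟩; P(|-x⟩) = |⟨-x|-y⟩|² = 1/2.
Joint probability = 1/2 × 1/2 = 0.250.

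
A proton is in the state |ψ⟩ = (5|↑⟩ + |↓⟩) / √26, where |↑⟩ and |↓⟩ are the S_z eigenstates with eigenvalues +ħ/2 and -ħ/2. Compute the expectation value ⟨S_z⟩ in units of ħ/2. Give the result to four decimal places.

⟨σ_z⟩ = |a|² - |b|² divided by |a|²+|b|², with a, b the |↑⟩, |↓⟩ amplitudes.
= (25 - 1)/26 = 24/26.
⟨S_z⟩ = (ħ/2)·⟨σ_z⟩.

0.9231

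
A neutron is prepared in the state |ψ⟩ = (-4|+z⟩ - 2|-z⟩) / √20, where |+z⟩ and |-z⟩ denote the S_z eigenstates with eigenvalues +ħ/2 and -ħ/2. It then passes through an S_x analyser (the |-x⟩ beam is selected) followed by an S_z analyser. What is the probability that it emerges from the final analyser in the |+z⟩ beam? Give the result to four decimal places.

0.0500

First analyser (S_x): P(|-x⟩) = |⟨-x|ψ⟩|² = 4/40.
After stage 1 the state is |-x⟩; P(|+z⟩) = |⟨+z|-x⟩|² = 1/2.
Joint probability = 4/40 × 1/2 = 0.0500.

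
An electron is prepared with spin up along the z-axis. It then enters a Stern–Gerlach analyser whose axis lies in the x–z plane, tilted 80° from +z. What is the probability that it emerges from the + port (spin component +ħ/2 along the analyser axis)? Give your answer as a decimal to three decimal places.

0.587

For spin-½, the probability of finding spin-up along an axis at angle θ to the initial spin direction is cos²(θ/2); spin-down is sin²(θ/2).
θ = 80°, so P = cos²(40°) ≈ 0.587.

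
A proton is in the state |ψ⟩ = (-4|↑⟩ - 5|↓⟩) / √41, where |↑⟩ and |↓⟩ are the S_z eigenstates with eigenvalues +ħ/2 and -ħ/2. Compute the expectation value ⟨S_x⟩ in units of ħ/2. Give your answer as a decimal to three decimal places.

0.976

⟨σ_x⟩ = 2 Re(a* b)/(|a|²+|b|²) with a = -4, b = -5.
a* b = 20, so ⟨σ_x⟩ = 40/41.
⟨S_x⟩ = (ħ/2)·⟨σ_x⟩.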